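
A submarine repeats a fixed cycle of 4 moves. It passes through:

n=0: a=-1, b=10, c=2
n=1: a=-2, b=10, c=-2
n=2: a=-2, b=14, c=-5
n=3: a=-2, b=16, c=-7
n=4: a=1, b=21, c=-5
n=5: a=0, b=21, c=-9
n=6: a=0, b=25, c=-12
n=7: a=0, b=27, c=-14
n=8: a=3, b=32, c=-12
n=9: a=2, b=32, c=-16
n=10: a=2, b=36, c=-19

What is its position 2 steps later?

The moves between consecutive positions are (-1,+0,-4), (+0,+4,-3), (+0,+2,-2), (+3,+5,+2), (-1,+0,-4), (+0,+4,-3), (+0,+2,-2), (+3,+5,+2), (-1,+0,-4), (+0,+4,-3); they repeat the 4-cycle [(-1,+0,-4), (+0,+4,-3), (+0,+2,-2), (+3,+5,+2)].
step 11: apply (+0,+2,-2) → a=2, b=38, c=-21
step 12: apply (+3,+5,+2) → a=5, b=43, c=-19

a=5, b=43, c=-19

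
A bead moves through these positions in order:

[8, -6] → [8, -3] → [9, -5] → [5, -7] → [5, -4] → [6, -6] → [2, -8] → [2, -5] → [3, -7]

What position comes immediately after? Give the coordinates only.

[-1, -9]

The moves between consecutive positions are [+0, +3], [+1, -2], [-4, -2], [+0, +3], [+1, -2], [-4, -2], [+0, +3], [+1, -2]; they repeat the 3-cycle [[+0, +3], [+1, -2], [-4, -2]].
step 9: apply [-4, -2] → [-1, -9]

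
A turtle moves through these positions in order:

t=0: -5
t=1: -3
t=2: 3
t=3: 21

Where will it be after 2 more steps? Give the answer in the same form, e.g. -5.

Consecutive displacements +2, +6, +18 scale by a factor of 3 each step.
step 4: 21 + 54 → 75
step 5: 75 + 162 → 237

237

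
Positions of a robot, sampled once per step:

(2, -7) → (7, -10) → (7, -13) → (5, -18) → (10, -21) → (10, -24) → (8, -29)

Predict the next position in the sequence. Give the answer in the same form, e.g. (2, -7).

The moves between consecutive positions are (+5, -3), (+0, -3), (-2, -5), (+5, -3), (+0, -3), (-2, -5); they repeat the 3-cycle [(+5, -3), (+0, -3), (-2, -5)].
step 7: apply (+5, -3) → (13, -32)

(13, -32)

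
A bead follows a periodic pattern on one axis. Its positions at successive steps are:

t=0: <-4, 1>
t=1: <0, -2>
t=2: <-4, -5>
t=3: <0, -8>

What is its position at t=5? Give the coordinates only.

<0, -14>

The first coordinate repeats the cycle [-4, 0] with period 2; step 5 mod 2 = 1, giving 0.
The second coordinate changes by -3 each step, so at step 5 it is 1 + 5·(-3) = -14.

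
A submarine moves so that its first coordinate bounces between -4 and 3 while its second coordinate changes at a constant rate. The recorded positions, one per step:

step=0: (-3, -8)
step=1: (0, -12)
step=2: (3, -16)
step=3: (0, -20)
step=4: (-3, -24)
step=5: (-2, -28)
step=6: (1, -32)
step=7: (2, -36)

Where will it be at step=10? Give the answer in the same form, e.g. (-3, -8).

The first coordinate travels 3 per step and bounces off the walls at -4 and 3.
  step 8: 2 → -1
  step 9: -1 → -4
  step 10: -4 → -1
The second coordinate changes by -4 each step: at step 10 it is -48.

(-1, -48)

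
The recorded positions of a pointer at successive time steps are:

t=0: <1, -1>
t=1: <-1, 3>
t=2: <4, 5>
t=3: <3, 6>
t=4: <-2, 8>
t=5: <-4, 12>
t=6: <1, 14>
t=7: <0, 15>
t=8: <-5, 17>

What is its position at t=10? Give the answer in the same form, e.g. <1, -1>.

The moves between consecutive positions are <-2, +4>, <+5, +2>, <-1, +1>, <-5, +2>, <-2, +4>, <+5, +2>, <-1, +1>, <-5, +2>; they repeat the 4-cycle [<-2, +4>, <+5, +2>, <-1, +1>, <-5, +2>].
step 9: apply <-2, +4> → <-7, 21>
step 10: apply <+5, +2> → <-2, 23>

<-2, 23>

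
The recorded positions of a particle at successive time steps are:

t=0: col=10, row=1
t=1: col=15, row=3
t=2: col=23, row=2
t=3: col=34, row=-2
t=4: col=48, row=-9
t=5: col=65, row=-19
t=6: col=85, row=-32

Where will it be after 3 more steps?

col=163, row=-89

First differences are (+5,+2), (+8,-1), (+11,-4), (+14,-7), (+17,-10), (+20,-13); their common second difference is (+3,-3) (constant acceleration).
step 7: col=85, row=-32 + (+23,-16) → col=108, row=-48
step 8: col=108, row=-48 + (+26,-19) → col=134, row=-67
step 9: col=134, row=-67 + (+29,-22) → col=163, row=-89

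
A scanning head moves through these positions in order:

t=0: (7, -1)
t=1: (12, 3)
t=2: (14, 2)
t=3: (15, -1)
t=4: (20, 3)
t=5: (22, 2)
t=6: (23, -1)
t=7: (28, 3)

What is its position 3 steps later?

The moves between consecutive positions are (+5, +4), (+2, -1), (+1, -3), (+5, +4), (+2, -1), (+1, -3), (+5, +4); they repeat the 3-cycle [(+5, +4), (+2, -1), (+1, -3)].
step 8: apply (+2, -1) → (30, 2)
step 9: apply (+1, -3) → (31, -1)
step 10: apply (+5, +4) → (36, 3)

(36, 3)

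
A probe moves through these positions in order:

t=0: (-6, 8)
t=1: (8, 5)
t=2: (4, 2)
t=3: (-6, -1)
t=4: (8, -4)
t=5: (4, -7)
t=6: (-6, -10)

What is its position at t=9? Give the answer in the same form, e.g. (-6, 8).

The first coordinate repeats the cycle [-6, 8, 4] with period 3; step 9 mod 3 = 0, giving -6.
The second coordinate changes by -3 each step, so at step 9 it is 8 + 9·(-3) = -19.

(-6, -19)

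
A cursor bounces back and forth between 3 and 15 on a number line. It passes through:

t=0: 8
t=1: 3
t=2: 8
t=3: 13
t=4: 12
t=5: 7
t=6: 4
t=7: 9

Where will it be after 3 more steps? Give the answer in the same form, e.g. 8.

The value reflects between 3 and 15, moving 5 per step.
  step 8: 9 → 14
  step 9: 14 → 11
  step 10: 11 → 6

6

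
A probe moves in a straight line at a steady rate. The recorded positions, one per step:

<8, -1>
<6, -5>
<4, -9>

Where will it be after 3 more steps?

<-2, -21>

Constant displacement of <-2, -4> per step.
step 3: <4, -9> + <-2, -4> → <2, -13>
step 4: <2, -13> + <-2, -4> → <0, -17>
step 5: <0, -17> + <-2, -4> → <-2, -21>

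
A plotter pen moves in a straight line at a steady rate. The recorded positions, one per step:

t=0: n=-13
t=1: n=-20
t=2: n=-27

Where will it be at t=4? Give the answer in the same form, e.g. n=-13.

n=-41

The position changes by -7 every step.
step 3: -27 − 7 → n=-34
step 4: -34 − 7 → n=-41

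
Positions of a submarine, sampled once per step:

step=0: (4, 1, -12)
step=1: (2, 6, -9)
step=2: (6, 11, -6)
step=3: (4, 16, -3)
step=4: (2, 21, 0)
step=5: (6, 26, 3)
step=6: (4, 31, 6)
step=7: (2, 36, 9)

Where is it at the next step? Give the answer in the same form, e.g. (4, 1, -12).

(6, 41, 12)

The first coordinate repeats the cycle [4, 2, 6] with period 3; step 8 mod 3 = 2, giving 6.
The second coordinate changes by +5 each step, so at step 8 it is 1 + 8·(5) = 41.
The third coordinate changes by +3 each step, so at step 8 it is -12 + 8·(3) = 12.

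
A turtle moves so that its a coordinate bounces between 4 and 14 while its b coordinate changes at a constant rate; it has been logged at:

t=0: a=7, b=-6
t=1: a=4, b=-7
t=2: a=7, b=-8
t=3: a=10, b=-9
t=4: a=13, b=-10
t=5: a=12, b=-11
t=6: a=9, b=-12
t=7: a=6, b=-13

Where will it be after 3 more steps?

a=11, b=-16

The a coordinate travels 3 per step and bounces off the walls at 4 and 14.
  step 8: 6 → 5
  step 9: 5 → 8
  step 10: 8 → 11
The b coordinate changes by -1 each step: at step 10 it is -16.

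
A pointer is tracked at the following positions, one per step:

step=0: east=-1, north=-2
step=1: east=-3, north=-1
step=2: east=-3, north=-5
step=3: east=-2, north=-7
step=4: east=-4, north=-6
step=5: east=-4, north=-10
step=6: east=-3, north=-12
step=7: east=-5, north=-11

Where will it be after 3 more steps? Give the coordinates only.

east=-6, north=-16

The moves between consecutive positions are (-2, +1), (+0, -4), (+1, -2), (-2, +1), (+0, -4), (+1, -2), (-2, +1); they repeat the 3-cycle [(-2, +1), (+0, -4), (+1, -2)].
step 8: apply (+0, -4) → east=-5, north=-15
step 9: apply (+1, -2) → east=-4, north=-17
step 10: apply (-2, +1) → east=-6, north=-16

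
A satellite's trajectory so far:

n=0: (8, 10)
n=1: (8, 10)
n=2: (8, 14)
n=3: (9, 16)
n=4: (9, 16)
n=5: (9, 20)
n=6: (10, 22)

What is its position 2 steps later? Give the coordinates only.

(10, 26)

The moves between consecutive positions are (+0, +0), (+0, +4), (+1, +2), (+0, +0), (+0, +4), (+1, +2); they repeat the 3-cycle [(+0, +0), (+0, +4), (+1, +2)].
step 7: apply (+0, +0) → (10, 22)
step 8: apply (+0, +4) → (10, 26)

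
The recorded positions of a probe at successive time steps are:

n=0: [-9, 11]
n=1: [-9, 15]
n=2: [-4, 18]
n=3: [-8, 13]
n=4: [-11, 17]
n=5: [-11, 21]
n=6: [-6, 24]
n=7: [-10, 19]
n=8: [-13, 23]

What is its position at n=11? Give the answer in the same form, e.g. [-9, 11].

Differencing gives [+0, +4], [+5, +3], [-4, -5], [-3, +4], [+0, +4], [+5, +3], [-4, -5], [-3, +4]. This is the pattern [+0, +4], [+5, +3], [-4, -5], [-3, +4] repeated.
step 9: apply [+0, +4] → [-13, 27]
step 10: apply [+5, +3] → [-8, 30]
step 11: apply [-4, -5] → [-12, 25]

[-12, 25]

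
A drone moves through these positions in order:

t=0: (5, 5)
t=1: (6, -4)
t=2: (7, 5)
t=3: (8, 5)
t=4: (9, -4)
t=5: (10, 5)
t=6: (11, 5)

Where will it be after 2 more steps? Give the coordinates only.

(13, 5)

First: linear, +1 per step → 13 at step 8.
Second: cycles through 5, -4, 5 every 3 steps. Step 8 lands at position 2 of the cycle → 5.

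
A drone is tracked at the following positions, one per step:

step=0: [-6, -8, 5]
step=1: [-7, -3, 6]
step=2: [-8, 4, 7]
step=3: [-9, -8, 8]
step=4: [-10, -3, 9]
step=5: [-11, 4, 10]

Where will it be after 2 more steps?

First: linear, -1 per step → -13 at step 7.
Second: cycles through -8, -3, 4 every 3 steps. Step 7 lands at position 1 of the cycle → -3.
Third: linear, +1 per step → 12 at step 7.

[-13, -3, 12]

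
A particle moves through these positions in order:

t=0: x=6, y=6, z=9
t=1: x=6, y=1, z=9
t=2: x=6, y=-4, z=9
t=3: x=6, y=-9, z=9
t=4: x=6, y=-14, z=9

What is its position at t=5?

x=6, y=-19, z=9

Each step adds (+0,-5,+0) to the position.
step 5: x=6, y=-14, z=9 + (+0,-5,+0) → x=6, y=-19, z=9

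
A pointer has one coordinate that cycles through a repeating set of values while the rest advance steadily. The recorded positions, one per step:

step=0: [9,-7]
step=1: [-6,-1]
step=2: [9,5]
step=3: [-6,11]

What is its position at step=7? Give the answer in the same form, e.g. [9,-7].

[-6,35]

The first coordinate repeats the cycle [9, -6] with period 2; step 7 mod 2 = 1, giving -6.
The second coordinate changes by +6 each step, so at step 7 it is -7 + 7·(6) = 35.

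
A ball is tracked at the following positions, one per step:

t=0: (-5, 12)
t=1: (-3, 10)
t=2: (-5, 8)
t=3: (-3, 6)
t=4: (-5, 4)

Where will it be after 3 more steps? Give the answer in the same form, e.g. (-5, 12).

(-3, -2)

First: cycles through -5, -3 every 2 steps. Step 7 lands at position 1 of the cycle → -3.
Second: linear, -2 per step → -2 at step 7.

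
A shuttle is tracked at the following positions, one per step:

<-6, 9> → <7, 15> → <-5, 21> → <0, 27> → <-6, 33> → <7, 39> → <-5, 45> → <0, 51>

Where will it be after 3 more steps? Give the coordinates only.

First: cycles through -6, 7, -5, 0 every 4 steps. Step 10 lands at position 2 of the cycle → -5.
Second: linear, +6 per step → 69 at step 10.

<-5, 69>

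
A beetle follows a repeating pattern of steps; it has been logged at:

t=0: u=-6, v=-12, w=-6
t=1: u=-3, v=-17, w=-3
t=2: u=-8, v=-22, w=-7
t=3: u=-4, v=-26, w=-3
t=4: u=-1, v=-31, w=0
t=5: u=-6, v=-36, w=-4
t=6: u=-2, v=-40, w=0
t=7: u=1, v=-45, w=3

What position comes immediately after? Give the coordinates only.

Step-to-step displacements: (+3,-5,+3), (-5,-5,-4), (+4,-4,+4), (+3,-5,+3), (-5,-5,-4), (+4,-4,+4), (+3,-5,+3) — a repeating cycle of length 3.
step 8: apply (-5,-5,-4) → u=-4, v=-50, w=-1

u=-4, v=-50, w=-1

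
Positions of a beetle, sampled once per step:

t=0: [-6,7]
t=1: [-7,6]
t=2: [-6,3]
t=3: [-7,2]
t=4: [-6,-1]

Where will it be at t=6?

[-6,-5]

Differencing gives [-1,-1], [+1,-3], [-1,-1], [+1,-3]. This is the pattern [-1,-1], [+1,-3] repeated.
step 5: apply [-1,-1] → [-7,-2]
step 6: apply [+1,-3] → [-6,-5]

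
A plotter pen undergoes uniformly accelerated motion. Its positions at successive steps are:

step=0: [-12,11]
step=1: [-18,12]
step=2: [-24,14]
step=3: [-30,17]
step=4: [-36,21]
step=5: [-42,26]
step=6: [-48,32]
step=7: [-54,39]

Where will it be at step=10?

[-72,66]

Taking differences between consecutive positions: [-6,+1], [-6,+2], [-6,+3], [-6,+4], [-6,+5], [-6,+6], [-6,+7]. These grow by [+0,+1] each step.
step 8: [-54,39] + [-6,+8] → [-60,47]
step 9: [-60,47] + [-6,+9] → [-66,56]
step 10: [-66,56] + [-6,+10] → [-72,66]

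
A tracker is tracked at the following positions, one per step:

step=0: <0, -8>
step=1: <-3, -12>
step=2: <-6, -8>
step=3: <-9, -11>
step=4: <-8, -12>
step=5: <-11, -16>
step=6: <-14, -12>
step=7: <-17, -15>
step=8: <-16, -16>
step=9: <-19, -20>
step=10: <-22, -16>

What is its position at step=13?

<-27, -24>

The moves between consecutive positions are <-3, -4>, <-3, +4>, <-3, -3>, <+1, -1>, <-3, -4>, <-3, +4>, <-3, -3>, <+1, -1>, <-3, -4>, <-3, +4>; they repeat the 4-cycle [<-3, -4>, <-3, +4>, <-3, -3>, <+1, -1>].
step 11: apply <-3, -3> → <-25, -19>
step 12: apply <+1, -1> → <-24, -20>
step 13: apply <-3, -4> → <-27, -24>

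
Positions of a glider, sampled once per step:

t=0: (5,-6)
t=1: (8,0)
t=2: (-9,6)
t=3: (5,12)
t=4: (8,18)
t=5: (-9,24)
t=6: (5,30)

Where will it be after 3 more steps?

(5,48)

The first coordinate repeats the cycle [5, 8, -9] with period 3; step 9 mod 3 = 0, giving 5.
The second coordinate changes by +6 each step, so at step 9 it is -6 + 9·(6) = 48.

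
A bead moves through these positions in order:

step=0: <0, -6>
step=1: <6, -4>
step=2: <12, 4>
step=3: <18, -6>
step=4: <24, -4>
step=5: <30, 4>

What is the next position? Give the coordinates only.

First: linear, +6 per step → 36 at step 6.
Second: cycles through -6, -4, 4 every 3 steps. Step 6 lands at position 0 of the cycle → -6.

<36, -6>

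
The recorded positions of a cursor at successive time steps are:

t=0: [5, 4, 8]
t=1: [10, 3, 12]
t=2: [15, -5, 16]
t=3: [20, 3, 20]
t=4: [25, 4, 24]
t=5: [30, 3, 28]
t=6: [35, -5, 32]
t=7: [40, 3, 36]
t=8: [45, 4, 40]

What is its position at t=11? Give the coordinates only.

[60, 3, 52]

The first coordinate changes by +5 each step, so at step 11 it is 5 + 11·(5) = 60.
The second coordinate repeats the cycle [4, 3, -5, 3] with period 4; step 11 mod 4 = 3, giving 3.
The third coordinate changes by +4 each step, so at step 11 it is 8 + 11·(4) = 52.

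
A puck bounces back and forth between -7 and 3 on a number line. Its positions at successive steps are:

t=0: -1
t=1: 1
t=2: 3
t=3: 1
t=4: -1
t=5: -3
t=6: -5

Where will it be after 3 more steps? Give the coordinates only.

The value travels 2 per step and bounces off the walls at -7 and 3.
  step 7: -5 → -7
  step 8: -7 → -5
  step 9: -5 → -3

-3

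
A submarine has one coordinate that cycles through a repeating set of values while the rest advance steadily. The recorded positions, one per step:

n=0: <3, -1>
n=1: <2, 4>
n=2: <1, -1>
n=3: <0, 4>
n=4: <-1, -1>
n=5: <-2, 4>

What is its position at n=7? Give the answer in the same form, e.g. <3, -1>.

<-4, 4>

The first coordinate changes by -1 each step, so at step 7 it is 3 + 7·(-1) = -4.
The second coordinate repeats the cycle [-1, 4] with period 2; step 7 mod 2 = 1, giving 4.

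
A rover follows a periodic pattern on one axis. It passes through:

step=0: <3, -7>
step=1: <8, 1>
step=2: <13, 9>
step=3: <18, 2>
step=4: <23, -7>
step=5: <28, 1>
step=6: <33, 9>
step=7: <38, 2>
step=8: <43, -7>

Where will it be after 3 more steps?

<58, 2>

First: linear, +5 per step → 58 at step 11.
Second: cycles through -7, 1, 9, 2 every 4 steps. Step 11 lands at position 3 of the cycle → 2.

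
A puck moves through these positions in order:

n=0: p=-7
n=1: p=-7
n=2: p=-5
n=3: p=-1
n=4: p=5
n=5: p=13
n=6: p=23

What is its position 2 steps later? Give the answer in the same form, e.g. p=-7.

p=49

First differences are +0, +2, +4, +6, +8, +10; their common second difference is +2 (constant acceleration).
step 7: 23 + 12 → p=35
step 8: 35 + 14 → p=49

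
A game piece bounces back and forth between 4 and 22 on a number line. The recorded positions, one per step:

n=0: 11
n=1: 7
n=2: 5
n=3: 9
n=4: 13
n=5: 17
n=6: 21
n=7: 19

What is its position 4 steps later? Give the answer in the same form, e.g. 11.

5

The value travels 4 per step and bounces off the walls at 4 and 22.
  step 8: 19 → 15
  step 9: 15 → 11
  step 10: 11 → 7
  step 11: 7 → 5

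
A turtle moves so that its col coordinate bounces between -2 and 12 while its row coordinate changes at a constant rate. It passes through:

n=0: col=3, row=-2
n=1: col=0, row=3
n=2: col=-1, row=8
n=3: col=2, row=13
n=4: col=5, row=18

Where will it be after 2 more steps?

col=11, row=28

The col coordinate reflects between -2 and 12, moving 3 per step.
  step 5: 5 → 8
  step 6: 8 → 11
The row coordinate changes by +5 each step: at step 6 it is 28.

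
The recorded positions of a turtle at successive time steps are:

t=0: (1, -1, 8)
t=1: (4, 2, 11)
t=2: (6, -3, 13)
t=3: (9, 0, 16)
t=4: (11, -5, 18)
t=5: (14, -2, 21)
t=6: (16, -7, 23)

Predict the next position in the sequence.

Differencing gives (+3, +3, +3), (+2, -5, +2), (+3, +3, +3), (+2, -5, +2), (+3, +3, +3), (+2, -5, +2). This is the pattern (+3, +3, +3), (+2, -5, +2) repeated.
step 7: apply (+3, +3, +3) → (19, -4, 26)

(19, -4, 26)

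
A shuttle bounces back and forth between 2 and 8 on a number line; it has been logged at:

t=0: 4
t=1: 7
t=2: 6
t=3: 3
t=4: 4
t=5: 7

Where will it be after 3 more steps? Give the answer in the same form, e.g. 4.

4

The value reflects between 2 and 8, moving 3 per step.
  step 6: 7 → 6
  step 7: 6 → 3
  step 8: 3 → 4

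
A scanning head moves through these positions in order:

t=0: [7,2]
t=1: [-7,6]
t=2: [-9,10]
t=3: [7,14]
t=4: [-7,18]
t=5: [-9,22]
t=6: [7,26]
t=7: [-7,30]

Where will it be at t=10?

First: cycles through 7, -7, -9 every 3 steps. Step 10 lands at position 1 of the cycle → -7.
Second: linear, +4 per step → 42 at step 10.

[-7,42]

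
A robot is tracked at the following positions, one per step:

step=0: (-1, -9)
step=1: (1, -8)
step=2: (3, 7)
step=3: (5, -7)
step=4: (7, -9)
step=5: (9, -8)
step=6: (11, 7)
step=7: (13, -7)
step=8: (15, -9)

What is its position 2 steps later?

(19, 7)

First: linear, +2 per step → 19 at step 10.
Second: cycles through -9, -8, 7, -7 every 4 steps. Step 10 lands at position 2 of the cycle → 7.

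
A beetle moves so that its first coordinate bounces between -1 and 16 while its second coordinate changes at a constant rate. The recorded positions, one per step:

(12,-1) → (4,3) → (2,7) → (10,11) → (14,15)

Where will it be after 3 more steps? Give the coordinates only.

The first coordinate travels 8 per step and bounces off the walls at -1 and 16.
  step 5: 14 → 6
  step 6: 6 → 0
  step 7: 0 → 8
The second coordinate changes by +4 each step: at step 7 it is 27.

(8,27)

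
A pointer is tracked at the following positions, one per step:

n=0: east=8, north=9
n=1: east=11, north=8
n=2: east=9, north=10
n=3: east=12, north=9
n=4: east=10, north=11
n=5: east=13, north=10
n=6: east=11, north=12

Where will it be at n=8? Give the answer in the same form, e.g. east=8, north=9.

The moves between consecutive positions are (+3, -1), (-2, +2), (+3, -1), (-2, +2), (+3, -1), (-2, +2); they repeat the 2-cycle [(+3, -1), (-2, +2)].
step 7: apply (+3, -1) → east=14, north=11
step 8: apply (-2, +2) → east=12, north=13

east=12, north=13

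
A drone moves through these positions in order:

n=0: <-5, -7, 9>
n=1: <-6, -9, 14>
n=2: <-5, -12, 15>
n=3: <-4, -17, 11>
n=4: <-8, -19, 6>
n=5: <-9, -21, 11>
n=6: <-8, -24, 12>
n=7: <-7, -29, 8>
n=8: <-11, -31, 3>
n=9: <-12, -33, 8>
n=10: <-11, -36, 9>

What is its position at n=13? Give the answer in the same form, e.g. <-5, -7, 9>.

<-15, -45, 5>

Differencing gives <-1, -2, +5>, <+1, -3, +1>, <+1, -5, -4>, <-4, -2, -5>, <-1, -2, +5>, <+1, -3, +1>, <+1, -5, -4>, <-4, -2, -5>, <-1, -2, +5>, <+1, -3, +1>. This is the pattern <-1, -2, +5>, <+1, -3, +1>, <+1, -5, -4>, <-4, -2, -5> repeated.
step 11: apply <+1, -5, -4> → <-10, -41, 5>
step 12: apply <-4, -2, -5> → <-14, -43, 0>
step 13: apply <-1, -2, +5> → <-15, -45, 5>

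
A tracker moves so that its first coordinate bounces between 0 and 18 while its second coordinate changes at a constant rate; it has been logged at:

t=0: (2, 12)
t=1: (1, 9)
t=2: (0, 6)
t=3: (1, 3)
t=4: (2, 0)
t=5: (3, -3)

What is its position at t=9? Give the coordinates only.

The first coordinate travels 1 per step and bounces off the walls at 0 and 18.
  step 6: 3 → 4
  step 7: 4 → 5
  step 8: 5 → 6
  step 9: 6 → 7
The second coordinate changes by -3 each step: at step 9 it is -15.

(7, -15)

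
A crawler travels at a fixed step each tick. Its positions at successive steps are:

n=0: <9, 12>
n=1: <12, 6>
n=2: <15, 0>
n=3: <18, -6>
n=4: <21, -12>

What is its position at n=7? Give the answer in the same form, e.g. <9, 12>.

Constant displacement of <+3, -6> per step.
step 5: <21, -12> + <+3, -6> → <24, -18>
step 6: <24, -18> + <+3, -6> → <27, -24>
step 7: <27, -24> + <+3, -6> → <30, -30>

<30, -30>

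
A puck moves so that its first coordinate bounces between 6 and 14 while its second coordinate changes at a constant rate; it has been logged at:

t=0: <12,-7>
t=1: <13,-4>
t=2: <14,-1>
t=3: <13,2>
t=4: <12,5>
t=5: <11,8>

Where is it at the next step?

The first coordinate reflects between 6 and 14, moving 1 per step.
  step 6: 11 → 10
The second coordinate changes by +3 each step: at step 6 it is 11.

<10,11>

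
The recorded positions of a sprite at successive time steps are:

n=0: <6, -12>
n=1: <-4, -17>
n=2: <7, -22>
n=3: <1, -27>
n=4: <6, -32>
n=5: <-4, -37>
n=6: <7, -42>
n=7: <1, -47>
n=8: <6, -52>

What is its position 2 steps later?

First: cycles through 6, -4, 7, 1 every 4 steps. Step 10 lands at position 2 of the cycle → 7.
Second: linear, -5 per step → -62 at step 10.

<7, -62>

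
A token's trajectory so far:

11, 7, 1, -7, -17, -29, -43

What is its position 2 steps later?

Taking differences between consecutive positions: -4, -6, -8, -10, -12, -14. These grow by -2 each step.
step 7: -43 − 16 → -59
step 8: -59 − 18 → -77

-77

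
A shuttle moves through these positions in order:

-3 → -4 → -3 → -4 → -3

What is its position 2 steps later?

The jumps are -1, +1, -1, +1 — a geometric progression with ratio -1.
step 5: -3 − 1 → -4
step 6: -4 + 1 → -3

-3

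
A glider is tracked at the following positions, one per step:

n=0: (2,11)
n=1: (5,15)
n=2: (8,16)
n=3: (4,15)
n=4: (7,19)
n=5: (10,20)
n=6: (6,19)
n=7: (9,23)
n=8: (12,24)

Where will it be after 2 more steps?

(11,27)

The moves between consecutive positions are (+3,+4), (+3,+1), (-4,-1), (+3,+4), (+3,+1), (-4,-1), (+3,+4), (+3,+1); they repeat the 3-cycle [(+3,+4), (+3,+1), (-4,-1)].
step 9: apply (-4,-1) → (8,23)
step 10: apply (+3,+4) → (11,27)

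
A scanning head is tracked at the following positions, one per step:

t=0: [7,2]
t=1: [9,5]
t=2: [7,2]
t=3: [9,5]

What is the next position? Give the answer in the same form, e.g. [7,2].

[7,2]

The jumps are [+2,+3], [-2,-3], [+2,+3] — a geometric progression with ratio -1.
step 4: [9,5] + [-2,-3] → [7,2]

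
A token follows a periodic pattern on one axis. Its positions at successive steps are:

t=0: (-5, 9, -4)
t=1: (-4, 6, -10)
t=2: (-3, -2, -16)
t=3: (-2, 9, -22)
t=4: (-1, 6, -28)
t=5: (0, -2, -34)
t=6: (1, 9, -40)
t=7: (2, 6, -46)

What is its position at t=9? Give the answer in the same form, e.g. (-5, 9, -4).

(4, 9, -58)

The first coordinate changes by +1 each step, so at step 9 it is -5 + 9·(1) = 4.
The second coordinate repeats the cycle [9, 6, -2] with period 3; step 9 mod 3 = 0, giving 9.
The third coordinate changes by -6 each step, so at step 9 it is -4 + 9·(-6) = -58.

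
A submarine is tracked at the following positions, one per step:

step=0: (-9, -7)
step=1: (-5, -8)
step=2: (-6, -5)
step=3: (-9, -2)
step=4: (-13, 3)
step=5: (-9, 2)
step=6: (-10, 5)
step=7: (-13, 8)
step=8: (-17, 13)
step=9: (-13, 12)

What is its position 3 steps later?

(-21, 23)

The moves between consecutive positions are (+4, -1), (-1, +3), (-3, +3), (-4, +5), (+4, -1), (-1, +3), (-3, +3), (-4, +5), (+4, -1); they repeat the 4-cycle [(+4, -1), (-1, +3), (-3, +3), (-4, +5)].
step 10: apply (-1, +3) → (-14, 15)
step 11: apply (-3, +3) → (-17, 18)
step 12: apply (-4, +5) → (-21, 23)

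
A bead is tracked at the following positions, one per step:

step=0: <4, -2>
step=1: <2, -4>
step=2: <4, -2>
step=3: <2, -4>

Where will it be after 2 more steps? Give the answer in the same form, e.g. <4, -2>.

<2, -4>

The jumps are <-2, -2>, <+2, +2>, <-2, -2> — a geometric progression with ratio -1.
step 4: <2, -4> + <+2, +2> → <4, -2>
step 5: <4, -2> + <-2, -2> → <2, -4>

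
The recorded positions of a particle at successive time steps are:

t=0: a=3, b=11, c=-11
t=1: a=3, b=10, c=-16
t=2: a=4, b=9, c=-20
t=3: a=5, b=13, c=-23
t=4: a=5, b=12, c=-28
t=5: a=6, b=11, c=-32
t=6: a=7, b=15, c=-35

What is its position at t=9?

Step-to-step displacements: (+0,-1,-5), (+1,-1,-4), (+1,+4,-3), (+0,-1,-5), (+1,-1,-4), (+1,+4,-3) — a repeating cycle of length 3.
step 7: apply (+0,-1,-5) → a=7, b=14, c=-40
step 8: apply (+1,-1,-4) → a=8, b=13, c=-44
step 9: apply (+1,+4,-3) → a=9, b=17, c=-47

a=9, b=17, c=-47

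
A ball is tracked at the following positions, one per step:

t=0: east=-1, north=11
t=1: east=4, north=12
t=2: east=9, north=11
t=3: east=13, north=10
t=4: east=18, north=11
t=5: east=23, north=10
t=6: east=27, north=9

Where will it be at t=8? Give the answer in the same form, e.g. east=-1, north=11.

east=37, north=9

Step-to-step displacements: (+5,+1), (+5,-1), (+4,-1), (+5,+1), (+5,-1), (+4,-1) — a repeating cycle of length 3.
step 7: apply (+5,+1) → east=32, north=10
step 8: apply (+5,-1) → east=37, north=9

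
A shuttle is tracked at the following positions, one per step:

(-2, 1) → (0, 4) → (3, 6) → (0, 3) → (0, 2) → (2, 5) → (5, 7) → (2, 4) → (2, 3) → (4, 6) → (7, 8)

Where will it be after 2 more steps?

The moves between consecutive positions are (+2, +3), (+3, +2), (-3, -3), (+0, -1), (+2, +3), (+3, +2), (-3, -3), (+0, -1), (+2, +3), (+3, +2); they repeat the 4-cycle [(+2, +3), (+3, +2), (-3, -3), (+0, -1)].
step 11: apply (-3, -3) → (4, 5)
step 12: apply (+0, -1) → (4, 4)

(4, 4)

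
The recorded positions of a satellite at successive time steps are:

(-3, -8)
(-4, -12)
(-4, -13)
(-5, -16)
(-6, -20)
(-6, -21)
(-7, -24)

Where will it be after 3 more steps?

Differencing gives (-1, -4), (+0, -1), (-1, -3), (-1, -4), (+0, -1), (-1, -3). This is the pattern (-1, -4), (+0, -1), (-1, -3) repeated.
step 7: apply (-1, -4) → (-8, -28)
step 8: apply (+0, -1) → (-8, -29)
step 9: apply (-1, -3) → (-9, -32)

(-9, -32)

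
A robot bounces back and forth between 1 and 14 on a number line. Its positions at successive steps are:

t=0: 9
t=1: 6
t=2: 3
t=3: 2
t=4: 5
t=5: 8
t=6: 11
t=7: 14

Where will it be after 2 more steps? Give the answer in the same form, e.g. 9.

The value reflects between 1 and 14, moving 3 per step.
  step 8: 14 → 11
  step 9: 11 → 8

8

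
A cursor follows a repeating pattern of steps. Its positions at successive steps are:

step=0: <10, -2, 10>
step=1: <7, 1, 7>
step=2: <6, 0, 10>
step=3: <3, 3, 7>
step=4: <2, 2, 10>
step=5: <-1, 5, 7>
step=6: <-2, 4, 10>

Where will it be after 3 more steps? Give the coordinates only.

Differencing gives <-3, +3, -3>, <-1, -1, +3>, <-3, +3, -3>, <-1, -1, +3>, <-3, +3, -3>, <-1, -1, +3>. This is the pattern <-3, +3, -3>, <-1, -1, +3> repeated.
step 7: apply <-3, +3, -3> → <-5, 7, 7>
step 8: apply <-1, -1, +3> → <-6, 6, 10>
step 9: apply <-3, +3, -3> → <-9, 9, 7>

<-9, 9, 7>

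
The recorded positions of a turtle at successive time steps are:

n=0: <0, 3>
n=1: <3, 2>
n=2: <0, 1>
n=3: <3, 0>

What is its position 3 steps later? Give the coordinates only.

The first coordinate repeats the cycle [0, 3] with period 2; step 6 mod 2 = 0, giving 0.
The second coordinate changes by -1 each step, so at step 6 it is 3 + 6·(-1) = -3.

<0, -3>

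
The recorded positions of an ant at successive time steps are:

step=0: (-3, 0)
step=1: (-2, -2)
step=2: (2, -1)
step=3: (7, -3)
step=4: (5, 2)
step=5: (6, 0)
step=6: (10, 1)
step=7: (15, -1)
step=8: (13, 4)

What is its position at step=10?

The moves between consecutive positions are (+1, -2), (+4, +1), (+5, -2), (-2, +5), (+1, -2), (+4, +1), (+5, -2), (-2, +5); they repeat the 4-cycle [(+1, -2), (+4, +1), (+5, -2), (-2, +5)].
step 9: apply (+1, -2) → (14, 2)
step 10: apply (+4, +1) → (18, 3)

(18, 3)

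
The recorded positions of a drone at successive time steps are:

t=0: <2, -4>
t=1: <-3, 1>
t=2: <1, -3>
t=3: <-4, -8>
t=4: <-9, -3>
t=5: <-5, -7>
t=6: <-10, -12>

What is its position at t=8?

Differencing gives <-5, +5>, <+4, -4>, <-5, -5>, <-5, +5>, <+4, -4>, <-5, -5>. This is the pattern <-5, +5>, <+4, -4>, <-5, -5> repeated.
step 7: apply <-5, +5> → <-15, -7>
step 8: apply <+4, -4> → <-11, -11>

<-11, -11>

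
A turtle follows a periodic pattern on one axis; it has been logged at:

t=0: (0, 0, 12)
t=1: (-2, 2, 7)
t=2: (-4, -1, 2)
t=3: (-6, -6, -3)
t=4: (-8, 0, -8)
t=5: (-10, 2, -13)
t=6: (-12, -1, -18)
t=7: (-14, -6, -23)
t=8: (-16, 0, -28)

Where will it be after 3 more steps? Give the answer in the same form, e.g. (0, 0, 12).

(-22, -6, -43)

First: linear, -2 per step → -22 at step 11.
Second: cycles through 0, 2, -1, -6 every 4 steps. Step 11 lands at position 3 of the cycle → -6.
Third: linear, -5 per step → -43 at step 11.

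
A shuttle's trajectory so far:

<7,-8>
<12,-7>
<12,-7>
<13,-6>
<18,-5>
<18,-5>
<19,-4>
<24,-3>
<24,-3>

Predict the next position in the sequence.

Step-to-step displacements: <+5,+1>, <+0,+0>, <+1,+1>, <+5,+1>, <+0,+0>, <+1,+1>, <+5,+1>, <+0,+0> — a repeating cycle of length 3.
step 9: apply <+1,+1> → <25,-2>

<25,-2>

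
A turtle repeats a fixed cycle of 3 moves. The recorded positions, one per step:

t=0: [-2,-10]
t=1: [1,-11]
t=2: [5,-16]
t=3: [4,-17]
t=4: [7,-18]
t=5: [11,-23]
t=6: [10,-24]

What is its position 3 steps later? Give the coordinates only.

Step-to-step displacements: [+3,-1], [+4,-5], [-1,-1], [+3,-1], [+4,-5], [-1,-1] — a repeating cycle of length 3.
step 7: apply [+3,-1] → [13,-25]
step 8: apply [+4,-5] → [17,-30]
step 9: apply [-1,-1] → [16,-31]

[16,-31]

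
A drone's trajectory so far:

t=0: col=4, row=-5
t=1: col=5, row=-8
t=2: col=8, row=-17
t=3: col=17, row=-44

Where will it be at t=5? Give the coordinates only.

The jumps are (+1, -3), (+3, -9), (+9, -27) — a geometric progression with ratio 3.
step 4: col=17, row=-44 + (+27, -81) → col=44, row=-125
step 5: col=44, row=-125 + (+81, -243) → col=125, row=-368

col=125, row=-368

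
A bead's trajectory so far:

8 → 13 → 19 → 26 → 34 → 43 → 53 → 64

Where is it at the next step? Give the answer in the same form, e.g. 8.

76

Successive displacements: +5, +6, +7, +8, +9, +10, +11 — each changes by +1.
step 8: 64 + 12 → 76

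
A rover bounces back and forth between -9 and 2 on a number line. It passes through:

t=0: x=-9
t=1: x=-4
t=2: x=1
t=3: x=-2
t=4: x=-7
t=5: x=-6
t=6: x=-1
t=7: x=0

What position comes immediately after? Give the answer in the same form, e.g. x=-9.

x=-5

The value reflects between -9 and 2, moving 5 per step.
  step 8: 0 → -5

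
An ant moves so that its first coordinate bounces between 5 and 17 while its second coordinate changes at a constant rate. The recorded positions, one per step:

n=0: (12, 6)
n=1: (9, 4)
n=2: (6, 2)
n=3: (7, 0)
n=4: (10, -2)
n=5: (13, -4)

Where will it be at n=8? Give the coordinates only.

The first coordinate travels 3 per step and bounces off the walls at 5 and 17.
  step 6: 13 → 16
  step 7: 16 → 15
  step 8: 15 → 12
The second coordinate changes by -2 each step: at step 8 it is -10.

(12, -10)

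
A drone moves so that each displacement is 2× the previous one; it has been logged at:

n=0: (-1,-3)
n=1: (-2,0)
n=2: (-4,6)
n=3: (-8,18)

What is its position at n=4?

Consecutive displacements (-1,+3), (-2,+6), (-4,+12) scale by a factor of 2 each step.
step 4: (-8,18) + (-8,+24) → (-16,42)

(-16,42)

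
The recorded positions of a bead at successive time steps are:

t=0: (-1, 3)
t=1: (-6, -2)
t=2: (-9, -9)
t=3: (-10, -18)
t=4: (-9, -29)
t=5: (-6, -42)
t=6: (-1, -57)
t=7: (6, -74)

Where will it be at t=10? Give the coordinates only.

First differences are (-5, -5), (-3, -7), (-1, -9), (+1, -11), (+3, -13), (+5, -15), (+7, -17); their common second difference is (+2, -2) (constant acceleration).
step 8: (6, -74) + (+9, -19) → (15, -93)
step 9: (15, -93) + (+11, -21) → (26, -114)
step 10: (26, -114) + (+13, -23) → (39, -137)

(39, -137)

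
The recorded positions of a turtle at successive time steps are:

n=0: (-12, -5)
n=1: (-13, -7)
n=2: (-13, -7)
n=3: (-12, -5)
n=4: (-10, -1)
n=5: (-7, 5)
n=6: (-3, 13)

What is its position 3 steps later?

Successive displacements: (-1, -2), (+0, +0), (+1, +2), (+2, +4), (+3, +6), (+4, +8) — each changes by (+1, +2).
step 7: (-3, 13) + (+5, +10) → (2, 23)
step 8: (2, 23) + (+6, +12) → (8, 35)
step 9: (8, 35) + (+7, +14) → (15, 49)

(15, 49)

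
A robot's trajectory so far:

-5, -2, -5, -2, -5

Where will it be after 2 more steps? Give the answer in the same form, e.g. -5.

-5

Consecutive displacements +3, -3, +3, -3 scale by a factor of -1 each step.
step 5: -5 + 3 → -2
step 6: -2 − 3 → -5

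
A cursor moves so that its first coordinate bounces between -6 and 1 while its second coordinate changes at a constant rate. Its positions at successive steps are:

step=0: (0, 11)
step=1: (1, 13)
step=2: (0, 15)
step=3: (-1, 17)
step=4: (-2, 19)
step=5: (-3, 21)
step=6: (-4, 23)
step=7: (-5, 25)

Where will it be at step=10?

(-4, 31)

The first coordinate reflects between -6 and 1, moving 1 per step.
  step 8: -5 → -6
  step 9: -6 → -5
  step 10: -5 → -4
The second coordinate changes by +2 each step: at step 10 it is 31.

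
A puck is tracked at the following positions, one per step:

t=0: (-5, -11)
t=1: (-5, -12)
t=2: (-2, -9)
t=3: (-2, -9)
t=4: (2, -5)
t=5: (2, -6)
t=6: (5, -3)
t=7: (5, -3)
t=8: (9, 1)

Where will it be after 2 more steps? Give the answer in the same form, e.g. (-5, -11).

Step-to-step displacements: (+0, -1), (+3, +3), (+0, +0), (+4, +4), (+0, -1), (+3, +3), (+0, +0), (+4, +4) — a repeating cycle of length 4.
step 9: apply (+0, -1) → (9, 0)
step 10: apply (+3, +3) → (12, 3)

(12, 3)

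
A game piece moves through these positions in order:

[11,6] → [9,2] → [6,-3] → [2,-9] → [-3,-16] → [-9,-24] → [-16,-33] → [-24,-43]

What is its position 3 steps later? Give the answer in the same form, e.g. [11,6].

Successive displacements: [-2,-4], [-3,-5], [-4,-6], [-5,-7], [-6,-8], [-7,-9], [-8,-10] — each changes by [-1,-1].
step 8: [-24,-43] + [-9,-11] → [-33,-54]
step 9: [-33,-54] + [-10,-12] → [-43,-66]
step 10: [-43,-66] + [-11,-13] → [-54,-79]

[-54,-79]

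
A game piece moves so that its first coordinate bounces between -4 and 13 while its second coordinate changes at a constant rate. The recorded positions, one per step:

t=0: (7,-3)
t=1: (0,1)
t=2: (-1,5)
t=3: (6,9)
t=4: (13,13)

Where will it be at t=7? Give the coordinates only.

(0,25)

The first coordinate reflects between -4 and 13, moving 7 per step.
  step 5: 13 → 6
  step 6: 6 → -1
  step 7: -1 → 0
The second coordinate changes by +4 each step: at step 7 it is 25.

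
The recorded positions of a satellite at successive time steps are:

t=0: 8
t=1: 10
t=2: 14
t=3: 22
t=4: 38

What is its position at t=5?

70

Consecutive displacements +2, +4, +8, +16 scale by a factor of 2 each step.
step 5: 38 + 32 → 70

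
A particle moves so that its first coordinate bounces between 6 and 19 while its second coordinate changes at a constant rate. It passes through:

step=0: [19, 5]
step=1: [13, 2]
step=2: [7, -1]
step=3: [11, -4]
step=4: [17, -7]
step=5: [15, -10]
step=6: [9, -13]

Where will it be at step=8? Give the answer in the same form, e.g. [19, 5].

[15, -19]

The first coordinate travels 6 per step and bounces off the walls at 6 and 19.
  step 7: 9 → 9
  step 8: 9 → 15
The second coordinate changes by -3 each step: at step 8 it is -19.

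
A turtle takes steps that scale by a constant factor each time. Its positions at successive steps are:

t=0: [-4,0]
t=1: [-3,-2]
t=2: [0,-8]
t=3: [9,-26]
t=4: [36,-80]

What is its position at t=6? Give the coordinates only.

[360,-728]

Consecutive displacements [+1,-2], [+3,-6], [+9,-18], [+27,-54] scale by a factor of 3 each step.
step 5: [36,-80] + [+81,-162] → [117,-242]
step 6: [117,-242] + [+243,-486] → [360,-728]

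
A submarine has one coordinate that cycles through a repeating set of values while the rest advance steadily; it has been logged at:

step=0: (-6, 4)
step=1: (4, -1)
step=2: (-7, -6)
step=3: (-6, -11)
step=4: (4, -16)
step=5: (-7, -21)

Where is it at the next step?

The first coordinate repeats the cycle [-6, 4, -7] with period 3; step 6 mod 3 = 0, giving -6.
The second coordinate changes by -5 each step, so at step 6 it is 4 + 6·(-5) = -26.

(-6, -26)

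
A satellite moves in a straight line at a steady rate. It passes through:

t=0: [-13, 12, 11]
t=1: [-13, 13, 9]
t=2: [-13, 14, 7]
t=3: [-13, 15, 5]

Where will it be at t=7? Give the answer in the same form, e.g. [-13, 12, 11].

Each step adds [+0, +1, -2] to the position.
step 4: [-13, 15, 5] + [+0, +1, -2] → [-13, 16, 3]
step 5: [-13, 16, 3] + [+0, +1, -2] → [-13, 17, 1]
step 6: [-13, 17, 1] + [+0, +1, -2] → [-13, 18, -1]
step 7: [-13, 18, -1] + [+0, +1, -2] → [-13, 19, -3]

[-13, 19, -3]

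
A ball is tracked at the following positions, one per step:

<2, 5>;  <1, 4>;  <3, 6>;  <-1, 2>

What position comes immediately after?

<7, 10>

Consecutive displacements <-1, -1>, <+2, +2>, <-4, -4> scale by a factor of -2 each step.
step 4: <-1, 2> + <+8, +8> → <7, 10>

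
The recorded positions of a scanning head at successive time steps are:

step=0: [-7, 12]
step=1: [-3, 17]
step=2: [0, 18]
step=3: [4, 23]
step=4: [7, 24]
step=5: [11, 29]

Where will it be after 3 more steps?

[21, 36]

The moves between consecutive positions are [+4, +5], [+3, +1], [+4, +5], [+3, +1], [+4, +5]; they repeat the 2-cycle [[+4, +5], [+3, +1]].
step 6: apply [+3, +1] → [14, 30]
step 7: apply [+4, +5] → [18, 35]
step 8: apply [+3, +1] → [21, 36]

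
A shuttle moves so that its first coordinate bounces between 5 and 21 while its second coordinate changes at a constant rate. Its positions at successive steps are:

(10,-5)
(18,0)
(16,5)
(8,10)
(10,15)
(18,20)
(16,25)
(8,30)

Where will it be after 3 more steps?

The first coordinate reflects between 5 and 21, moving 8 per step.
  step 8: 8 → 10
  step 9: 10 → 18
  step 10: 18 → 16
The second coordinate changes by +5 each step: at step 10 it is 45.

(16,45)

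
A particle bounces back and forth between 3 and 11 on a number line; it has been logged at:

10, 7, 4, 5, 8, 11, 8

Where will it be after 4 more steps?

10

The value reflects between 3 and 11, moving 3 per step.
  step 7: 8 → 5
  step 8: 5 → 4
  step 9: 4 → 7
  step 10: 7 → 10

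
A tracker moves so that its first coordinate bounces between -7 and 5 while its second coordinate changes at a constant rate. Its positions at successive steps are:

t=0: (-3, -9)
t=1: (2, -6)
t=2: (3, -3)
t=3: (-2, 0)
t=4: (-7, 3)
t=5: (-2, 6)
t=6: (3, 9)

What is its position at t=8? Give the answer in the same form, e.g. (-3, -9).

(-3, 15)

The first coordinate reflects between -7 and 5, moving 5 per step.
  step 7: 3 → 2
  step 8: 2 → -3
The second coordinate changes by +3 each step: at step 8 it is 15.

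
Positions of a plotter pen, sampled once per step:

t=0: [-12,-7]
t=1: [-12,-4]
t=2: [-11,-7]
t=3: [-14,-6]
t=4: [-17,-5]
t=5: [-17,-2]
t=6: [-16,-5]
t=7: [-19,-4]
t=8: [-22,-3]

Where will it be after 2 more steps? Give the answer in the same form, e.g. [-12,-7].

[-21,-3]

Differencing gives [+0,+3], [+1,-3], [-3,+1], [-3,+1], [+0,+3], [+1,-3], [-3,+1], [-3,+1]. This is the pattern [+0,+3], [+1,-3], [-3,+1], [-3,+1] repeated.
step 9: apply [+0,+3] → [-22,0]
step 10: apply [+1,-3] → [-21,-3]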